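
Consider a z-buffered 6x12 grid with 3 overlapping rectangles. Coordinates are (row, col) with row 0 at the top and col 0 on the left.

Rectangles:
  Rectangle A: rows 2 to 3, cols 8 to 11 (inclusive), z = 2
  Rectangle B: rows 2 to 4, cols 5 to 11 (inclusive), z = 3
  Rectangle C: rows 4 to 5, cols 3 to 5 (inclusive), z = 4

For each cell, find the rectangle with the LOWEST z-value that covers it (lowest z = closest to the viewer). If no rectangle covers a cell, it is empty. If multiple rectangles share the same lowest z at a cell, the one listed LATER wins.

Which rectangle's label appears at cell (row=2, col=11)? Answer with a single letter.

Answer: A

Derivation:
Check cell (2,11):
  A: rows 2-3 cols 8-11 z=2 -> covers; best now A (z=2)
  B: rows 2-4 cols 5-11 z=3 -> covers; best now A (z=2)
  C: rows 4-5 cols 3-5 -> outside (row miss)
Winner: A at z=2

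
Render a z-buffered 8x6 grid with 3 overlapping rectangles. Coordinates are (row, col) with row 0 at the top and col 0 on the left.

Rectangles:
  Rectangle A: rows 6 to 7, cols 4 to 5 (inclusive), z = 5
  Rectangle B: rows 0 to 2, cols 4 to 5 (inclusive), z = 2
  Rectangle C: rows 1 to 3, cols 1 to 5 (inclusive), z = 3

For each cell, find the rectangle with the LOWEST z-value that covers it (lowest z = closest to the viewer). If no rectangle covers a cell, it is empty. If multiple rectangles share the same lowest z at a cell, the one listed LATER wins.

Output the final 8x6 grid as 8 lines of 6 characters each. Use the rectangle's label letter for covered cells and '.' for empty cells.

....BB
.CCCBB
.CCCBB
.CCCCC
......
......
....AA
....AA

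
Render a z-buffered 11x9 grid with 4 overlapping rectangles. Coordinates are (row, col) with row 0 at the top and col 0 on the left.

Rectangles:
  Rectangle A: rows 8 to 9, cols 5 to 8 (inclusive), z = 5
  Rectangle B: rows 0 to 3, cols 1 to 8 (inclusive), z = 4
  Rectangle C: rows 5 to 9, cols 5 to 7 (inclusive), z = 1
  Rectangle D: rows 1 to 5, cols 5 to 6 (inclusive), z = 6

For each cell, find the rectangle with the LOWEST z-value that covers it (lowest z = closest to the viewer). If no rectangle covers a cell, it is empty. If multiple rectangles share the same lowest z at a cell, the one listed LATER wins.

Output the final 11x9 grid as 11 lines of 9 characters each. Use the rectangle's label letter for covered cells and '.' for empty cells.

.BBBBBBBB
.BBBBBBBB
.BBBBBBBB
.BBBBBBBB
.....DD..
.....CCC.
.....CCC.
.....CCC.
.....CCCA
.....CCCA
.........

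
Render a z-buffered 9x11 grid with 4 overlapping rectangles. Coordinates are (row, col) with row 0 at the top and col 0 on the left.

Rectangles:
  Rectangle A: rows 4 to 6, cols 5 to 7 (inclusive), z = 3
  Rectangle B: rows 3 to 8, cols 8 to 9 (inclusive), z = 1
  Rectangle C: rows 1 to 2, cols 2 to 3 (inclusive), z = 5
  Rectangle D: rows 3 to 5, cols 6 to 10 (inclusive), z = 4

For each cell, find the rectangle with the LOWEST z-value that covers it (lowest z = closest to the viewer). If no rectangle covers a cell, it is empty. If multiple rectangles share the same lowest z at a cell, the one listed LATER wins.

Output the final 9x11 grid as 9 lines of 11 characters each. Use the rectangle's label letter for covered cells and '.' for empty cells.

...........
..CC.......
..CC.......
......DDBBD
.....AAABBD
.....AAABBD
.....AAABB.
........BB.
........BB.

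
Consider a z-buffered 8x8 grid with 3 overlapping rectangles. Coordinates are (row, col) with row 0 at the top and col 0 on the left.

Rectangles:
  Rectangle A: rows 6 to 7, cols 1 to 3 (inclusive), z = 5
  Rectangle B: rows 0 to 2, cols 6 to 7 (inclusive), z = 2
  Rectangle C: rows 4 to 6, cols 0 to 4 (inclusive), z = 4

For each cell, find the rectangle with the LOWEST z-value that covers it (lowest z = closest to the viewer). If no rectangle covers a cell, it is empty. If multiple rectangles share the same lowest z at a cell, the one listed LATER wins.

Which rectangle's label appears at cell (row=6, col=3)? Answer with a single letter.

Answer: C

Derivation:
Check cell (6,3):
  A: rows 6-7 cols 1-3 z=5 -> covers; best now A (z=5)
  B: rows 0-2 cols 6-7 -> outside (row miss)
  C: rows 4-6 cols 0-4 z=4 -> covers; best now C (z=4)
Winner: C at z=4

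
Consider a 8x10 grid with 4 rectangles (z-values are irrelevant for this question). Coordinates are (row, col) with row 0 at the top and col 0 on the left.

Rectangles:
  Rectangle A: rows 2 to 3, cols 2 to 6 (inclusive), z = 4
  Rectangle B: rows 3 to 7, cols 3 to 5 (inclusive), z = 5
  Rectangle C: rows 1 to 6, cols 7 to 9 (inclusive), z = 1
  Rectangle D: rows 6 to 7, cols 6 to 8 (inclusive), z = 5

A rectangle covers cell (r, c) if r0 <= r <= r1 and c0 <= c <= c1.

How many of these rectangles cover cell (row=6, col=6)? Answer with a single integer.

Answer: 1

Derivation:
Check cell (6,6):
  A: rows 2-3 cols 2-6 -> outside (row miss)
  B: rows 3-7 cols 3-5 -> outside (col miss)
  C: rows 1-6 cols 7-9 -> outside (col miss)
  D: rows 6-7 cols 6-8 -> covers
Count covering = 1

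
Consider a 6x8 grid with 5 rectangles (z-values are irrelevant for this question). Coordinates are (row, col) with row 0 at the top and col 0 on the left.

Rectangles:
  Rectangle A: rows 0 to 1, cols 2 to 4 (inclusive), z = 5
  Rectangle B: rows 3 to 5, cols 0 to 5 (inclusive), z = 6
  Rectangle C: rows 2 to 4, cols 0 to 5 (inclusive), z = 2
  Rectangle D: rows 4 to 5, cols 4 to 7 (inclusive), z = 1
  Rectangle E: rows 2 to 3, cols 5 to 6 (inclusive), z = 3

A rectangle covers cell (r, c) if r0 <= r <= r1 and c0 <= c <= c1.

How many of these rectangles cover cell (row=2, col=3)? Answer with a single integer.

Answer: 1

Derivation:
Check cell (2,3):
  A: rows 0-1 cols 2-4 -> outside (row miss)
  B: rows 3-5 cols 0-5 -> outside (row miss)
  C: rows 2-4 cols 0-5 -> covers
  D: rows 4-5 cols 4-7 -> outside (row miss)
  E: rows 2-3 cols 5-6 -> outside (col miss)
Count covering = 1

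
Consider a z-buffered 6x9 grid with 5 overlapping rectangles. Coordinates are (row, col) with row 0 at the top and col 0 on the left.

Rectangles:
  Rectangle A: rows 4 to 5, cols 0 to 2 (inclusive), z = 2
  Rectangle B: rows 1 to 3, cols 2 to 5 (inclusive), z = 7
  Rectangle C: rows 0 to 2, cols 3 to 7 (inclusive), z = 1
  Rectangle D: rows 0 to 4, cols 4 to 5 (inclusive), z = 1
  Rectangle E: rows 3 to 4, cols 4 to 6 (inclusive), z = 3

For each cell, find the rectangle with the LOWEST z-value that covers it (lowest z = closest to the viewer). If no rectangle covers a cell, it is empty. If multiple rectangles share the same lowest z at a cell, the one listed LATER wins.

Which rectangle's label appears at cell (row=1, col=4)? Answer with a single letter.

Check cell (1,4):
  A: rows 4-5 cols 0-2 -> outside (row miss)
  B: rows 1-3 cols 2-5 z=7 -> covers; best now B (z=7)
  C: rows 0-2 cols 3-7 z=1 -> covers; best now C (z=1)
  D: rows 0-4 cols 4-5 z=1 -> covers; best now D (z=1)
  E: rows 3-4 cols 4-6 -> outside (row miss)
Winner: D at z=1

Answer: D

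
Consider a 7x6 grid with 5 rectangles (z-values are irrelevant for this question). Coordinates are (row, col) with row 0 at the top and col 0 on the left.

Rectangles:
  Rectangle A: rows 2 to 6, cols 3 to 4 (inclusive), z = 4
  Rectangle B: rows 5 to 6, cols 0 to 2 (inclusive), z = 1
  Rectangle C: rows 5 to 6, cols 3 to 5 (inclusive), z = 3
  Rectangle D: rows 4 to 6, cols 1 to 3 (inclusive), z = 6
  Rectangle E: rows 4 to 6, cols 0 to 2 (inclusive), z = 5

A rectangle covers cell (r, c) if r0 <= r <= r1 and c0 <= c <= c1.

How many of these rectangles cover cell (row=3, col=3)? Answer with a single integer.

Check cell (3,3):
  A: rows 2-6 cols 3-4 -> covers
  B: rows 5-6 cols 0-2 -> outside (row miss)
  C: rows 5-6 cols 3-5 -> outside (row miss)
  D: rows 4-6 cols 1-3 -> outside (row miss)
  E: rows 4-6 cols 0-2 -> outside (row miss)
Count covering = 1

Answer: 1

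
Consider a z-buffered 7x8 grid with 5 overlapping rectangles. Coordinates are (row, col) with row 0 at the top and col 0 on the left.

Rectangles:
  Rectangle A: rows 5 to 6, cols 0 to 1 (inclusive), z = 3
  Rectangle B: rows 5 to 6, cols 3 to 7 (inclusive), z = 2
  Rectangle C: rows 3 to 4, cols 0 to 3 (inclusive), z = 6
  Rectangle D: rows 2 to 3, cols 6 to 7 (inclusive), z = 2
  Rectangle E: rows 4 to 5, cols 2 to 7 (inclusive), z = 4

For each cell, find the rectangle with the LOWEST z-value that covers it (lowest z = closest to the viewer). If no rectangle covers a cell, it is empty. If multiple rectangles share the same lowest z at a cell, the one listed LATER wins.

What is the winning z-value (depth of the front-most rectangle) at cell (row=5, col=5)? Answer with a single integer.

Answer: 2

Derivation:
Check cell (5,5):
  A: rows 5-6 cols 0-1 -> outside (col miss)
  B: rows 5-6 cols 3-7 z=2 -> covers; best now B (z=2)
  C: rows 3-4 cols 0-3 -> outside (row miss)
  D: rows 2-3 cols 6-7 -> outside (row miss)
  E: rows 4-5 cols 2-7 z=4 -> covers; best now B (z=2)
Winner: B at z=2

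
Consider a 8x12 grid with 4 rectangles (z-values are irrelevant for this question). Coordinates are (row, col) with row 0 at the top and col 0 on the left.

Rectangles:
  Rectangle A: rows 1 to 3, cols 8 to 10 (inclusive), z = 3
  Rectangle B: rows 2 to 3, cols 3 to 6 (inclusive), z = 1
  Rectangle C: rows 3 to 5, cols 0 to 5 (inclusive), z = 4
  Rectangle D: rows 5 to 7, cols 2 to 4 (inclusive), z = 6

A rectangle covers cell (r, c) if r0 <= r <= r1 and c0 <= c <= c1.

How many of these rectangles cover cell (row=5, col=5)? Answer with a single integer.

Answer: 1

Derivation:
Check cell (5,5):
  A: rows 1-3 cols 8-10 -> outside (row miss)
  B: rows 2-3 cols 3-6 -> outside (row miss)
  C: rows 3-5 cols 0-5 -> covers
  D: rows 5-7 cols 2-4 -> outside (col miss)
Count covering = 1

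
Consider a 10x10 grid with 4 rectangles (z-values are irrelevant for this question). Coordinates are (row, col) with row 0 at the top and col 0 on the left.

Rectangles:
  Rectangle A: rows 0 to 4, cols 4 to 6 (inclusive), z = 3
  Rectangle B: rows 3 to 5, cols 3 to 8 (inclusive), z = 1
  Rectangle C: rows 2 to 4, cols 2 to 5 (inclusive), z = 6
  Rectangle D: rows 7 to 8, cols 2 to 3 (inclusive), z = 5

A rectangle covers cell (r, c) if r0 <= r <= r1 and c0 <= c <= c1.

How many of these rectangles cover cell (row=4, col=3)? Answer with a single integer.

Check cell (4,3):
  A: rows 0-4 cols 4-6 -> outside (col miss)
  B: rows 3-5 cols 3-8 -> covers
  C: rows 2-4 cols 2-5 -> covers
  D: rows 7-8 cols 2-3 -> outside (row miss)
Count covering = 2

Answer: 2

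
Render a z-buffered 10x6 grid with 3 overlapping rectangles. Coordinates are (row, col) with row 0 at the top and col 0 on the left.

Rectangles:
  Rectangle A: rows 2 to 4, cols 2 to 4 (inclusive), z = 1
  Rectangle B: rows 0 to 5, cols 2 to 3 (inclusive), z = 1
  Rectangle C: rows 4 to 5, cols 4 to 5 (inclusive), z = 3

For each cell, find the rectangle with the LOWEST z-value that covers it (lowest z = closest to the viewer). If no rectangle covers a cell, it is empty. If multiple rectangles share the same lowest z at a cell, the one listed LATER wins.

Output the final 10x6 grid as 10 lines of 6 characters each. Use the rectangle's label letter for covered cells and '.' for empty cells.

..BB..
..BB..
..BBA.
..BBA.
..BBAC
..BBCC
......
......
......
......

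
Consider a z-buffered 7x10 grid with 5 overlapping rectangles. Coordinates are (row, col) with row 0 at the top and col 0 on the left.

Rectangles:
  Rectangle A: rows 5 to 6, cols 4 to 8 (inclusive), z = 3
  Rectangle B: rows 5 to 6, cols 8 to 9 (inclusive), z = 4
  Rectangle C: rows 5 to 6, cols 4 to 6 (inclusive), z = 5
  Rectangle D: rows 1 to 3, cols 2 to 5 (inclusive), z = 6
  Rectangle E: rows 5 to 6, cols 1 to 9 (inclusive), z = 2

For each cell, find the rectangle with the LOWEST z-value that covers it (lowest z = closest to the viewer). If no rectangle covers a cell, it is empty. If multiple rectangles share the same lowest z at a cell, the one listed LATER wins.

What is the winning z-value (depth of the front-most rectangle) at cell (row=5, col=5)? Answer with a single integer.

Check cell (5,5):
  A: rows 5-6 cols 4-8 z=3 -> covers; best now A (z=3)
  B: rows 5-6 cols 8-9 -> outside (col miss)
  C: rows 5-6 cols 4-6 z=5 -> covers; best now A (z=3)
  D: rows 1-3 cols 2-5 -> outside (row miss)
  E: rows 5-6 cols 1-9 z=2 -> covers; best now E (z=2)
Winner: E at z=2

Answer: 2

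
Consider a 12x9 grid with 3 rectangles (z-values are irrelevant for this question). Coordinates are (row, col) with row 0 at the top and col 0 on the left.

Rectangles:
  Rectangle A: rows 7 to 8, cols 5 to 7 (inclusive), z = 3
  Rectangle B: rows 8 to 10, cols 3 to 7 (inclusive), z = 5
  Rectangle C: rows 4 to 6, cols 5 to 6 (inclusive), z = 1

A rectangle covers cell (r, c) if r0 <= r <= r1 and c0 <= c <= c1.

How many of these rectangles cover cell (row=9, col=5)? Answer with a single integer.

Check cell (9,5):
  A: rows 7-8 cols 5-7 -> outside (row miss)
  B: rows 8-10 cols 3-7 -> covers
  C: rows 4-6 cols 5-6 -> outside (row miss)
Count covering = 1

Answer: 1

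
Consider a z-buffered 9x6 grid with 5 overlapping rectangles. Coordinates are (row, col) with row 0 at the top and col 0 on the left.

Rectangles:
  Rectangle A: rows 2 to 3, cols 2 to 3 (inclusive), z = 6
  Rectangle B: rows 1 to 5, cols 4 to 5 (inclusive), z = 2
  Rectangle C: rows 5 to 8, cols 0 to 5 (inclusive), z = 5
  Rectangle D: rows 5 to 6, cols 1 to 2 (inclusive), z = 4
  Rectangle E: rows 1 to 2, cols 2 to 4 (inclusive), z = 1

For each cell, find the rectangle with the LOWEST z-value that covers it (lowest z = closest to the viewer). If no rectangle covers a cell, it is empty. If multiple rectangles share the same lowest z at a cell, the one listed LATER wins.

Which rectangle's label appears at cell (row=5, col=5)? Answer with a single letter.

Check cell (5,5):
  A: rows 2-3 cols 2-3 -> outside (row miss)
  B: rows 1-5 cols 4-5 z=2 -> covers; best now B (z=2)
  C: rows 5-8 cols 0-5 z=5 -> covers; best now B (z=2)
  D: rows 5-6 cols 1-2 -> outside (col miss)
  E: rows 1-2 cols 2-4 -> outside (row miss)
Winner: B at z=2

Answer: B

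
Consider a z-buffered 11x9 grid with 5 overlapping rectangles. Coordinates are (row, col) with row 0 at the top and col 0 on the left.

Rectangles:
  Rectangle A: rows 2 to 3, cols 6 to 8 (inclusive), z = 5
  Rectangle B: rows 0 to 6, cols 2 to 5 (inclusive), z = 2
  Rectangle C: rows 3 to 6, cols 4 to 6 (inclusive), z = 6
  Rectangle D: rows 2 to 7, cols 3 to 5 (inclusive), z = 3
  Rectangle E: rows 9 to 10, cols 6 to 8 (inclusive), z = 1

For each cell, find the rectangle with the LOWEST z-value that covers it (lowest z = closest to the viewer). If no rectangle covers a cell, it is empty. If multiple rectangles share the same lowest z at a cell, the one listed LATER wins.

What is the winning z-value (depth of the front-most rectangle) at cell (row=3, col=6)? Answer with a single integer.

Answer: 5

Derivation:
Check cell (3,6):
  A: rows 2-3 cols 6-8 z=5 -> covers; best now A (z=5)
  B: rows 0-6 cols 2-5 -> outside (col miss)
  C: rows 3-6 cols 4-6 z=6 -> covers; best now A (z=5)
  D: rows 2-7 cols 3-5 -> outside (col miss)
  E: rows 9-10 cols 6-8 -> outside (row miss)
Winner: A at z=5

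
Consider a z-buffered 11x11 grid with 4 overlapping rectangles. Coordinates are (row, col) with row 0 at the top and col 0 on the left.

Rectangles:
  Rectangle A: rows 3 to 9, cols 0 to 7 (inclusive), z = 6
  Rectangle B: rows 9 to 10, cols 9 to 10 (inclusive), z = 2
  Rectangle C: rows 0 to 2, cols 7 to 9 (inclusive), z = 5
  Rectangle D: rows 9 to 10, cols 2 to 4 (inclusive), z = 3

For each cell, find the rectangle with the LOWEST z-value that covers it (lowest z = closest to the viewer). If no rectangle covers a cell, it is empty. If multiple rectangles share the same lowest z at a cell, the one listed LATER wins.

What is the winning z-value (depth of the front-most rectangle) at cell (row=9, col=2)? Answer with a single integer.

Answer: 3

Derivation:
Check cell (9,2):
  A: rows 3-9 cols 0-7 z=6 -> covers; best now A (z=6)
  B: rows 9-10 cols 9-10 -> outside (col miss)
  C: rows 0-2 cols 7-9 -> outside (row miss)
  D: rows 9-10 cols 2-4 z=3 -> covers; best now D (z=3)
Winner: D at z=3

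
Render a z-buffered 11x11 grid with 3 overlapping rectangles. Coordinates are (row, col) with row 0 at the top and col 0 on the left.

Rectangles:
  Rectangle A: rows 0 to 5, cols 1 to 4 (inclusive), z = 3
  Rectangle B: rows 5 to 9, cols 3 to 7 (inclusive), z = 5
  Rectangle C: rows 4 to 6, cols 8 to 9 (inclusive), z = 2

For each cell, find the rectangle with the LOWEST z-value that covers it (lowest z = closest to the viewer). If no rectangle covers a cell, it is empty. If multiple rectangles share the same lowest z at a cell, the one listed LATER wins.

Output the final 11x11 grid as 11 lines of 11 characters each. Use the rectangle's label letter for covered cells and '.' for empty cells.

.AAAA......
.AAAA......
.AAAA......
.AAAA......
.AAAA...CC.
.AAAABBBCC.
...BBBBBCC.
...BBBBB...
...BBBBB...
...BBBBB...
...........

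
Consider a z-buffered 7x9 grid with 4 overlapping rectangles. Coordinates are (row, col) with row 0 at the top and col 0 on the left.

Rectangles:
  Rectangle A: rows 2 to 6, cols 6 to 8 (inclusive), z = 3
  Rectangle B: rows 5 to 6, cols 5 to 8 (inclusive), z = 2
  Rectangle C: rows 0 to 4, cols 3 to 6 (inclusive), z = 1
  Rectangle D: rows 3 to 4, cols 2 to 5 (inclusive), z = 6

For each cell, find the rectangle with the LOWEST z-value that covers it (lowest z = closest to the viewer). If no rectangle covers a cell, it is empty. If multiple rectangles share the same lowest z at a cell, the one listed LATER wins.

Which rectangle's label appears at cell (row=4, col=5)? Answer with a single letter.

Check cell (4,5):
  A: rows 2-6 cols 6-8 -> outside (col miss)
  B: rows 5-6 cols 5-8 -> outside (row miss)
  C: rows 0-4 cols 3-6 z=1 -> covers; best now C (z=1)
  D: rows 3-4 cols 2-5 z=6 -> covers; best now C (z=1)
Winner: C at z=1

Answer: C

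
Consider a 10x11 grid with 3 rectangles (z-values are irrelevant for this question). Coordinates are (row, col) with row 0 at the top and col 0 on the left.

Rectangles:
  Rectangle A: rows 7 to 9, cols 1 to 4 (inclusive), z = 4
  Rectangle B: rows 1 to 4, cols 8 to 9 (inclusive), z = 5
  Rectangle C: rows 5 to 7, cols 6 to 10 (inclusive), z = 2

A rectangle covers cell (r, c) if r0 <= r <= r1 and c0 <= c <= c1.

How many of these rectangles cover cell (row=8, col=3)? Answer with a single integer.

Answer: 1

Derivation:
Check cell (8,3):
  A: rows 7-9 cols 1-4 -> covers
  B: rows 1-4 cols 8-9 -> outside (row miss)
  C: rows 5-7 cols 6-10 -> outside (row miss)
Count covering = 1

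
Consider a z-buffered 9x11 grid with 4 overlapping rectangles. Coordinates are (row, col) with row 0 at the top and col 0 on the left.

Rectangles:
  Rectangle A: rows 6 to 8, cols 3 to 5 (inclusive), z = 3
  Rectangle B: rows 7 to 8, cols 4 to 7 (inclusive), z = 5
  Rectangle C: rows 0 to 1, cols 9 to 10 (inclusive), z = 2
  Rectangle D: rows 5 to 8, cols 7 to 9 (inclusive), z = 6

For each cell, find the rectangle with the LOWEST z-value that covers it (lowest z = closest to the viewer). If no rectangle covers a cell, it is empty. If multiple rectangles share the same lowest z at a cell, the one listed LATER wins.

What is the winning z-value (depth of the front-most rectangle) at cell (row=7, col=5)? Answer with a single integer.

Answer: 3

Derivation:
Check cell (7,5):
  A: rows 6-8 cols 3-5 z=3 -> covers; best now A (z=3)
  B: rows 7-8 cols 4-7 z=5 -> covers; best now A (z=3)
  C: rows 0-1 cols 9-10 -> outside (row miss)
  D: rows 5-8 cols 7-9 -> outside (col miss)
Winner: A at z=3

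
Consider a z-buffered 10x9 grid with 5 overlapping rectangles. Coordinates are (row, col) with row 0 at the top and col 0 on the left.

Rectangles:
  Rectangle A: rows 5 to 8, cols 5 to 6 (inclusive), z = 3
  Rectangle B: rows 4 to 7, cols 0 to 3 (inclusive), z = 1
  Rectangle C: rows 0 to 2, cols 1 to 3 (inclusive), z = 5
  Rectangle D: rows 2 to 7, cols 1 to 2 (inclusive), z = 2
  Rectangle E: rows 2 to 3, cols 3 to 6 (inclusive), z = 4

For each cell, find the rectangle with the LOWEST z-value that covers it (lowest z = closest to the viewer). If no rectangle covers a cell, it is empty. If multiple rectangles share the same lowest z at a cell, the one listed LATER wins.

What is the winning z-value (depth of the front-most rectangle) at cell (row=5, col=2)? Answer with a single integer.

Answer: 1

Derivation:
Check cell (5,2):
  A: rows 5-8 cols 5-6 -> outside (col miss)
  B: rows 4-7 cols 0-3 z=1 -> covers; best now B (z=1)
  C: rows 0-2 cols 1-3 -> outside (row miss)
  D: rows 2-7 cols 1-2 z=2 -> covers; best now B (z=1)
  E: rows 2-3 cols 3-6 -> outside (row miss)
Winner: B at z=1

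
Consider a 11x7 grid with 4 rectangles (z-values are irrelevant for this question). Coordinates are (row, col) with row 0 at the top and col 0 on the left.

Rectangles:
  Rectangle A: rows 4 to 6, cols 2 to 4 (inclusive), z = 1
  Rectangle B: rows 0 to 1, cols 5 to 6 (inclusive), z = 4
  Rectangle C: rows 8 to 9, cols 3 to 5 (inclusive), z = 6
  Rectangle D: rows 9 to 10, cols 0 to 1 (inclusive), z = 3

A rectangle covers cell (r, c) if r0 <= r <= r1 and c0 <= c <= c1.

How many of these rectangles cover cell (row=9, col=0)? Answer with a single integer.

Answer: 1

Derivation:
Check cell (9,0):
  A: rows 4-6 cols 2-4 -> outside (row miss)
  B: rows 0-1 cols 5-6 -> outside (row miss)
  C: rows 8-9 cols 3-5 -> outside (col miss)
  D: rows 9-10 cols 0-1 -> covers
Count covering = 1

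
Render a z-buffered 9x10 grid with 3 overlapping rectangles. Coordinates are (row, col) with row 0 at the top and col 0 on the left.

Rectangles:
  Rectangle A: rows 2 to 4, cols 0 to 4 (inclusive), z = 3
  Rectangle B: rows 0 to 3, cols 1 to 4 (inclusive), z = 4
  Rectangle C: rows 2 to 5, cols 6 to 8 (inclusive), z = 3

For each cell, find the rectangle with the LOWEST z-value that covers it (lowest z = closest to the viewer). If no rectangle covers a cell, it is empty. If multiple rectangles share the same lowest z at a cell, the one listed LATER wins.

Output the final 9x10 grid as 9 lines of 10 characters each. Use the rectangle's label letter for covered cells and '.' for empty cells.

.BBBB.....
.BBBB.....
AAAAA.CCC.
AAAAA.CCC.
AAAAA.CCC.
......CCC.
..........
..........
..........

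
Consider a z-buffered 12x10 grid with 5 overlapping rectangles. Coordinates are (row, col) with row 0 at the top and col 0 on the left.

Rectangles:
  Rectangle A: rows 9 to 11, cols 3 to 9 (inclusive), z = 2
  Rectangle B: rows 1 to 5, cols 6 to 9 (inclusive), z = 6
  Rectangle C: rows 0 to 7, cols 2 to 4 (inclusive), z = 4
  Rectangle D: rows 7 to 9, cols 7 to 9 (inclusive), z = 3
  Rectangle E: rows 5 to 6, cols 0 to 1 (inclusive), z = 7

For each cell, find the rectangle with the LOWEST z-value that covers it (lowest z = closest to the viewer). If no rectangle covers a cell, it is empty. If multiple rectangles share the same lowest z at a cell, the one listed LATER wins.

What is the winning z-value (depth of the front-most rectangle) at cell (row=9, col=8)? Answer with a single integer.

Check cell (9,8):
  A: rows 9-11 cols 3-9 z=2 -> covers; best now A (z=2)
  B: rows 1-5 cols 6-9 -> outside (row miss)
  C: rows 0-7 cols 2-4 -> outside (row miss)
  D: rows 7-9 cols 7-9 z=3 -> covers; best now A (z=2)
  E: rows 5-6 cols 0-1 -> outside (row miss)
Winner: A at z=2

Answer: 2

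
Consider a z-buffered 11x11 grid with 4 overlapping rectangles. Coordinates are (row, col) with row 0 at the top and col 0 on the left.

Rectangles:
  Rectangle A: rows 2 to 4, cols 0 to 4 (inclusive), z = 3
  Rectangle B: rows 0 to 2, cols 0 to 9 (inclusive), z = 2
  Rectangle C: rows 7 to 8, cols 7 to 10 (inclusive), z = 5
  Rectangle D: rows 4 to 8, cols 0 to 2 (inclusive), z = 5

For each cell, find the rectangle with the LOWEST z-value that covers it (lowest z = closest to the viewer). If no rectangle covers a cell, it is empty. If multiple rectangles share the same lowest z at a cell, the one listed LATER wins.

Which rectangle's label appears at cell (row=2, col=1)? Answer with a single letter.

Check cell (2,1):
  A: rows 2-4 cols 0-4 z=3 -> covers; best now A (z=3)
  B: rows 0-2 cols 0-9 z=2 -> covers; best now B (z=2)
  C: rows 7-8 cols 7-10 -> outside (row miss)
  D: rows 4-8 cols 0-2 -> outside (row miss)
Winner: B at z=2

Answer: B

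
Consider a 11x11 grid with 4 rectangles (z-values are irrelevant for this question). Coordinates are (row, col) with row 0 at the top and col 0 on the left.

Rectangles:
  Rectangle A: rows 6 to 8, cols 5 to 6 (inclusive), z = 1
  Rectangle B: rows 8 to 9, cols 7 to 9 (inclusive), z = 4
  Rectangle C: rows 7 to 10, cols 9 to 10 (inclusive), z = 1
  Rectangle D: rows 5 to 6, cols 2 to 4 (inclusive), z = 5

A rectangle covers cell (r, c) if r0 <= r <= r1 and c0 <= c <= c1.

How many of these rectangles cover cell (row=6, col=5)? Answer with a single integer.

Check cell (6,5):
  A: rows 6-8 cols 5-6 -> covers
  B: rows 8-9 cols 7-9 -> outside (row miss)
  C: rows 7-10 cols 9-10 -> outside (row miss)
  D: rows 5-6 cols 2-4 -> outside (col miss)
Count covering = 1

Answer: 1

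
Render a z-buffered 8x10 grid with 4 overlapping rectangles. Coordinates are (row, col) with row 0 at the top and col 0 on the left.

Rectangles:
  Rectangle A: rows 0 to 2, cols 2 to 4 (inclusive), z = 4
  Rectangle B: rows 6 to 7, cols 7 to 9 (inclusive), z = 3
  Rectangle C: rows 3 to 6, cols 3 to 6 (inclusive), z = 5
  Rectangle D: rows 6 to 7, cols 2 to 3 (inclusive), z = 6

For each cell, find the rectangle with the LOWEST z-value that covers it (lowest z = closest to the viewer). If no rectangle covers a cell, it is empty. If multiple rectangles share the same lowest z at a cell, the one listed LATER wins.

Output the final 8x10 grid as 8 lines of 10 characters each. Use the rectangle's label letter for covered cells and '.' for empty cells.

..AAA.....
..AAA.....
..AAA.....
...CCCC...
...CCCC...
...CCCC...
..DCCCCBBB
..DD...BBB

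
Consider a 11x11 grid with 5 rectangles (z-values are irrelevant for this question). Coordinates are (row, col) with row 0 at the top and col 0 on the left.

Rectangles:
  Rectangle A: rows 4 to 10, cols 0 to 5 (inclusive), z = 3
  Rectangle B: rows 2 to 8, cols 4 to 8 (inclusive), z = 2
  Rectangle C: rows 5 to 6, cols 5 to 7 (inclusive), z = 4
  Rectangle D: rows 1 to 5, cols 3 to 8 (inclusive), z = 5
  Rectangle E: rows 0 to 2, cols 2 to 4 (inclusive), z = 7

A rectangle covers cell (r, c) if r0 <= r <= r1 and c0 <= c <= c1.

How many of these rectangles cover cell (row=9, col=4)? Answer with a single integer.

Answer: 1

Derivation:
Check cell (9,4):
  A: rows 4-10 cols 0-5 -> covers
  B: rows 2-8 cols 4-8 -> outside (row miss)
  C: rows 5-6 cols 5-7 -> outside (row miss)
  D: rows 1-5 cols 3-8 -> outside (row miss)
  E: rows 0-2 cols 2-4 -> outside (row miss)
Count covering = 1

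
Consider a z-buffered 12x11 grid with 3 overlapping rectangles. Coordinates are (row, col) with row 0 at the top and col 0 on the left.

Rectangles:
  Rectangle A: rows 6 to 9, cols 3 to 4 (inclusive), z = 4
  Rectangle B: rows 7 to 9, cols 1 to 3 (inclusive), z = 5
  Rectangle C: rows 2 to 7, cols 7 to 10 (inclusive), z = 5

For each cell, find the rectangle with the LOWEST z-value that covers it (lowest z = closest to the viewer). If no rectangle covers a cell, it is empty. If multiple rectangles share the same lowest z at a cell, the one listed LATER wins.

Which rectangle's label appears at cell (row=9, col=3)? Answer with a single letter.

Answer: A

Derivation:
Check cell (9,3):
  A: rows 6-9 cols 3-4 z=4 -> covers; best now A (z=4)
  B: rows 7-9 cols 1-3 z=5 -> covers; best now A (z=4)
  C: rows 2-7 cols 7-10 -> outside (row miss)
Winner: A at z=4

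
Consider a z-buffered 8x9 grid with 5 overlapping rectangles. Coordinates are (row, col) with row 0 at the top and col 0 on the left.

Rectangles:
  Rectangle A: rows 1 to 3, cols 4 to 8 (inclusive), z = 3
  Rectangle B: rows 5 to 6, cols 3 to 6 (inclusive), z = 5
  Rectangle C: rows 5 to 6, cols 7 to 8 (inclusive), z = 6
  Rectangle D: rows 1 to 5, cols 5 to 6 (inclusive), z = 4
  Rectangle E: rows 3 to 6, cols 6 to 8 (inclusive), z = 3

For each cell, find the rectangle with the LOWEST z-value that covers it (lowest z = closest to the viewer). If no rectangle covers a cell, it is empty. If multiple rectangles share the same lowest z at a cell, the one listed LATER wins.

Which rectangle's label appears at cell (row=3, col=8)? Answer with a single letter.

Answer: E

Derivation:
Check cell (3,8):
  A: rows 1-3 cols 4-8 z=3 -> covers; best now A (z=3)
  B: rows 5-6 cols 3-6 -> outside (row miss)
  C: rows 5-6 cols 7-8 -> outside (row miss)
  D: rows 1-5 cols 5-6 -> outside (col miss)
  E: rows 3-6 cols 6-8 z=3 -> covers; best now E (z=3)
Winner: E at z=3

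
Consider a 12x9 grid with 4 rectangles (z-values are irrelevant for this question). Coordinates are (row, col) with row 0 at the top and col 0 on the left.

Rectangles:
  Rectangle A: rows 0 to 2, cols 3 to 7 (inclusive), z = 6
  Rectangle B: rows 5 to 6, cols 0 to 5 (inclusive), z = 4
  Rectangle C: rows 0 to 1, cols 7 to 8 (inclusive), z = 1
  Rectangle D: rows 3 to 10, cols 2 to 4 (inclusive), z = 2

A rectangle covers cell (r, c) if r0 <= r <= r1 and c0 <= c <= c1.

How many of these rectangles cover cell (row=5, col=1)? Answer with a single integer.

Check cell (5,1):
  A: rows 0-2 cols 3-7 -> outside (row miss)
  B: rows 5-6 cols 0-5 -> covers
  C: rows 0-1 cols 7-8 -> outside (row miss)
  D: rows 3-10 cols 2-4 -> outside (col miss)
Count covering = 1

Answer: 1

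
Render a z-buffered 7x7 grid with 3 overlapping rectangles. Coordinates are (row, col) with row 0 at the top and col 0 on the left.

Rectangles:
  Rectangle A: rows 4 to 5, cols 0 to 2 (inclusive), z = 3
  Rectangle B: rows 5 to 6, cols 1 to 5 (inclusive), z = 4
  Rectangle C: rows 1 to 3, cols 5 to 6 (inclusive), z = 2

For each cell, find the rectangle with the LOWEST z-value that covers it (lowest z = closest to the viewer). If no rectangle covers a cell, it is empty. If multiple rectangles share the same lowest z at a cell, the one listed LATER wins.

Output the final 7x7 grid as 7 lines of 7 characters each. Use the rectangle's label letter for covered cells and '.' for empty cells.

.......
.....CC
.....CC
.....CC
AAA....
AAABBB.
.BBBBB.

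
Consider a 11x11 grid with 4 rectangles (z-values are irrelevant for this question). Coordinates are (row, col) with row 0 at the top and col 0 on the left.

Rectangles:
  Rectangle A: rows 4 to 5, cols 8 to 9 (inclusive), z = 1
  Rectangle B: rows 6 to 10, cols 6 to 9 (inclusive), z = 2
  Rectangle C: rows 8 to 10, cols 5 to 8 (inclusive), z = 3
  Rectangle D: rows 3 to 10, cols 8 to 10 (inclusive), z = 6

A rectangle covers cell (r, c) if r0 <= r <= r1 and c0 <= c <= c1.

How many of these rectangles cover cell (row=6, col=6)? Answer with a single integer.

Check cell (6,6):
  A: rows 4-5 cols 8-9 -> outside (row miss)
  B: rows 6-10 cols 6-9 -> covers
  C: rows 8-10 cols 5-8 -> outside (row miss)
  D: rows 3-10 cols 8-10 -> outside (col miss)
Count covering = 1

Answer: 1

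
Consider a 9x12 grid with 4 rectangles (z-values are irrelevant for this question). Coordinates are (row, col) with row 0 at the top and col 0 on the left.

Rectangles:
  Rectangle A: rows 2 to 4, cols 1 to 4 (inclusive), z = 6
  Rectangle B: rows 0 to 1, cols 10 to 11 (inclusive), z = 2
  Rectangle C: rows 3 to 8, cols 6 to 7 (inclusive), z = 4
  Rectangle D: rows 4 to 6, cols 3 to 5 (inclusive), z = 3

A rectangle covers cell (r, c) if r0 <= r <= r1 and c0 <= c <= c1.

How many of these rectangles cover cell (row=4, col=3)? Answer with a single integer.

Answer: 2

Derivation:
Check cell (4,3):
  A: rows 2-4 cols 1-4 -> covers
  B: rows 0-1 cols 10-11 -> outside (row miss)
  C: rows 3-8 cols 6-7 -> outside (col miss)
  D: rows 4-6 cols 3-5 -> covers
Count covering = 2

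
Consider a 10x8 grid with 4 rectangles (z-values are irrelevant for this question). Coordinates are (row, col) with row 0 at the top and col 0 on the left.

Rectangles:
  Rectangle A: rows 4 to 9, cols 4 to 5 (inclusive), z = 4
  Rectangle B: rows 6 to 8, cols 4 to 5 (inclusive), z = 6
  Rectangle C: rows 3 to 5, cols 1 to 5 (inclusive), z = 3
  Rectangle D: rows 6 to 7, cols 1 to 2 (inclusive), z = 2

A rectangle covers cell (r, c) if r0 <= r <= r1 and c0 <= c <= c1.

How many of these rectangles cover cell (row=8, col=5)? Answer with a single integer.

Check cell (8,5):
  A: rows 4-9 cols 4-5 -> covers
  B: rows 6-8 cols 4-5 -> covers
  C: rows 3-5 cols 1-5 -> outside (row miss)
  D: rows 6-7 cols 1-2 -> outside (row miss)
Count covering = 2

Answer: 2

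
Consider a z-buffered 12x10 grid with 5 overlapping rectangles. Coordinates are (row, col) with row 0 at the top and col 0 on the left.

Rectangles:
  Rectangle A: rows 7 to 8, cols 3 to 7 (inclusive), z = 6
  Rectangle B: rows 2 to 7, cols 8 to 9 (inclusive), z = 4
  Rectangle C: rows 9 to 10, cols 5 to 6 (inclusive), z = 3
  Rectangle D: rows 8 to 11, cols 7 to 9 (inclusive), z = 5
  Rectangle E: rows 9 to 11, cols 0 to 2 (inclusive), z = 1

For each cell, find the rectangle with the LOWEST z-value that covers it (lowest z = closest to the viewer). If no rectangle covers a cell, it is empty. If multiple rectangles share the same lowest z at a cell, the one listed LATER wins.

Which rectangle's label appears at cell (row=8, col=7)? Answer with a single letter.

Check cell (8,7):
  A: rows 7-8 cols 3-7 z=6 -> covers; best now A (z=6)
  B: rows 2-7 cols 8-9 -> outside (row miss)
  C: rows 9-10 cols 5-6 -> outside (row miss)
  D: rows 8-11 cols 7-9 z=5 -> covers; best now D (z=5)
  E: rows 9-11 cols 0-2 -> outside (row miss)
Winner: D at z=5

Answer: D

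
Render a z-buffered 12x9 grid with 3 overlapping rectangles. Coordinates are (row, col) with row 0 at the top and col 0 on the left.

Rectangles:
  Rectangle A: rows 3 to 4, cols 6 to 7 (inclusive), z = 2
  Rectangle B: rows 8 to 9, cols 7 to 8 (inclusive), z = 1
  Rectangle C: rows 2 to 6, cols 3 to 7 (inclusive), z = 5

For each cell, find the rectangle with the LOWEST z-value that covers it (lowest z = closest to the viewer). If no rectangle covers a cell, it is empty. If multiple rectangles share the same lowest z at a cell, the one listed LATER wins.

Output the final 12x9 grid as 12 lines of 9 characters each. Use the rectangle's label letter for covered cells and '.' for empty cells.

.........
.........
...CCCCC.
...CCCAA.
...CCCAA.
...CCCCC.
...CCCCC.
.........
.......BB
.......BB
.........
.........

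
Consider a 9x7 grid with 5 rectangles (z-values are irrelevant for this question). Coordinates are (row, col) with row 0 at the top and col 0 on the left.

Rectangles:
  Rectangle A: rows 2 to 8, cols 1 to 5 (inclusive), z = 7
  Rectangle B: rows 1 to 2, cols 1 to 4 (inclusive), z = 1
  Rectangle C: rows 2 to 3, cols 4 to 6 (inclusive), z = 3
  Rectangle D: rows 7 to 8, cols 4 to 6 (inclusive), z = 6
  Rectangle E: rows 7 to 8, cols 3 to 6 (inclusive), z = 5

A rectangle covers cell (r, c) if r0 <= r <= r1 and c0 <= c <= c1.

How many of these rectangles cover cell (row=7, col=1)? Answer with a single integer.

Answer: 1

Derivation:
Check cell (7,1):
  A: rows 2-8 cols 1-5 -> covers
  B: rows 1-2 cols 1-4 -> outside (row miss)
  C: rows 2-3 cols 4-6 -> outside (row miss)
  D: rows 7-8 cols 4-6 -> outside (col miss)
  E: rows 7-8 cols 3-6 -> outside (col miss)
Count covering = 1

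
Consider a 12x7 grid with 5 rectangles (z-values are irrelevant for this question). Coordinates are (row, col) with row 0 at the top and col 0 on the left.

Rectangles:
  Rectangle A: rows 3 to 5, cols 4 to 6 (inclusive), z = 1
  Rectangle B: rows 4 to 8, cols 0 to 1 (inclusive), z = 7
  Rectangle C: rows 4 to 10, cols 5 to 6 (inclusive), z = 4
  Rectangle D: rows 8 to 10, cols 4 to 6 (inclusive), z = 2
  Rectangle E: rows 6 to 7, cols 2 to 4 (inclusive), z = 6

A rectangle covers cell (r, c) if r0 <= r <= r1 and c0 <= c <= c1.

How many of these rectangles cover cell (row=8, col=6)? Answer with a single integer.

Answer: 2

Derivation:
Check cell (8,6):
  A: rows 3-5 cols 4-6 -> outside (row miss)
  B: rows 4-8 cols 0-1 -> outside (col miss)
  C: rows 4-10 cols 5-6 -> covers
  D: rows 8-10 cols 4-6 -> covers
  E: rows 6-7 cols 2-4 -> outside (row miss)
Count covering = 2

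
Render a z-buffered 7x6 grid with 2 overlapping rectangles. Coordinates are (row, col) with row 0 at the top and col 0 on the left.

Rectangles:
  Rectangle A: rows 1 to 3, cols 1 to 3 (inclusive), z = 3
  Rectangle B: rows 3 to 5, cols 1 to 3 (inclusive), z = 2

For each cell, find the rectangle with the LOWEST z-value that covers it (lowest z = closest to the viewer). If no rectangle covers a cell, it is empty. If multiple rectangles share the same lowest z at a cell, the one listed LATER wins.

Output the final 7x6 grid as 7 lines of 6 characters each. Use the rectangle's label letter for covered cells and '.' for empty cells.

......
.AAA..
.AAA..
.BBB..
.BBB..
.BBB..
......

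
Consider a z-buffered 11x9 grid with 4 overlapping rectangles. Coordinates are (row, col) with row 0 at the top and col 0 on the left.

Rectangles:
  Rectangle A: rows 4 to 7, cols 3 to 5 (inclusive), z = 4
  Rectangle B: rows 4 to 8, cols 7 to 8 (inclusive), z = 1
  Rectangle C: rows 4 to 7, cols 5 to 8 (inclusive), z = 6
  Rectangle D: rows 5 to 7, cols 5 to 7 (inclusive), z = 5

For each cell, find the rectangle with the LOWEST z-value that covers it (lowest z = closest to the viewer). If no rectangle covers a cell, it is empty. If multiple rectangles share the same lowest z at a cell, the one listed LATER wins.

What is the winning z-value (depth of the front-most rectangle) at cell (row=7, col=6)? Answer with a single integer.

Check cell (7,6):
  A: rows 4-7 cols 3-5 -> outside (col miss)
  B: rows 4-8 cols 7-8 -> outside (col miss)
  C: rows 4-7 cols 5-8 z=6 -> covers; best now C (z=6)
  D: rows 5-7 cols 5-7 z=5 -> covers; best now D (z=5)
Winner: D at z=5

Answer: 5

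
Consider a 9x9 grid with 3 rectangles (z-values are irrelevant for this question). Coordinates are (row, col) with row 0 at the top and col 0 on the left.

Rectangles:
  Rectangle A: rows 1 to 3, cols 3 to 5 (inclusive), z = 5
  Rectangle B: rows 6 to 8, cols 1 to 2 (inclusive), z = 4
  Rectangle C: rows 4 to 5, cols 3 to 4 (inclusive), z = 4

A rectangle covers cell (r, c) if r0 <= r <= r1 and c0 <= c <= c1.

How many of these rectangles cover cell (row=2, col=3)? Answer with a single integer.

Check cell (2,3):
  A: rows 1-3 cols 3-5 -> covers
  B: rows 6-8 cols 1-2 -> outside (row miss)
  C: rows 4-5 cols 3-4 -> outside (row miss)
Count covering = 1

Answer: 1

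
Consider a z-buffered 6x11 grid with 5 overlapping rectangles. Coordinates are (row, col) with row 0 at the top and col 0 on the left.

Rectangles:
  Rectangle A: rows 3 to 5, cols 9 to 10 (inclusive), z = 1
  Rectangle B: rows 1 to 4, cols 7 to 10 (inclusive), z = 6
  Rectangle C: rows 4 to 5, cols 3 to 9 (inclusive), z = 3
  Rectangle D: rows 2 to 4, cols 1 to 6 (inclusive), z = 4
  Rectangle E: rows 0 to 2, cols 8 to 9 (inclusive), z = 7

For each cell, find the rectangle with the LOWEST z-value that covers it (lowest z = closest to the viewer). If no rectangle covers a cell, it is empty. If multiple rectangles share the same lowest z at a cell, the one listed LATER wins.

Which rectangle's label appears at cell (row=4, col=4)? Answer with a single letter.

Check cell (4,4):
  A: rows 3-5 cols 9-10 -> outside (col miss)
  B: rows 1-4 cols 7-10 -> outside (col miss)
  C: rows 4-5 cols 3-9 z=3 -> covers; best now C (z=3)
  D: rows 2-4 cols 1-6 z=4 -> covers; best now C (z=3)
  E: rows 0-2 cols 8-9 -> outside (row miss)
Winner: C at z=3

Answer: C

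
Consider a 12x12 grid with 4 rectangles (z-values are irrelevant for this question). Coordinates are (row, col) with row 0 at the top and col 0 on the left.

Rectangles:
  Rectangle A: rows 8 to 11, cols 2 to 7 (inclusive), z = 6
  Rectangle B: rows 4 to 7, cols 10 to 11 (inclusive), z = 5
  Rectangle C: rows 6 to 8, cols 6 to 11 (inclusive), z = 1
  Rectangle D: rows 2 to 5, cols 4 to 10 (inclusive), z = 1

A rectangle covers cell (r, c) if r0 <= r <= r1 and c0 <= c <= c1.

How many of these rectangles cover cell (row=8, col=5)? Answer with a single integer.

Check cell (8,5):
  A: rows 8-11 cols 2-7 -> covers
  B: rows 4-7 cols 10-11 -> outside (row miss)
  C: rows 6-8 cols 6-11 -> outside (col miss)
  D: rows 2-5 cols 4-10 -> outside (row miss)
Count covering = 1

Answer: 1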